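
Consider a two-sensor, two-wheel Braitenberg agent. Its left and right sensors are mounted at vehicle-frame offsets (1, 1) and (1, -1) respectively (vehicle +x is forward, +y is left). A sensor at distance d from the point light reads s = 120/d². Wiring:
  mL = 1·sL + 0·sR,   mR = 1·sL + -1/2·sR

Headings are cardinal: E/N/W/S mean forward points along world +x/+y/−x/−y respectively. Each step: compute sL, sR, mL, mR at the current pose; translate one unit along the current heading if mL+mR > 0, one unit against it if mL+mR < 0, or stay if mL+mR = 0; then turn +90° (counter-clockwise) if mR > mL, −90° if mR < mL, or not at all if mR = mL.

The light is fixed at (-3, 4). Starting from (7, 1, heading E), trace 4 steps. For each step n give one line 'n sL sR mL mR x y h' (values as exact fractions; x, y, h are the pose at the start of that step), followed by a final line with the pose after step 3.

n=0: pose=(7,1,E); sL=24/25, sR=120/137; mL=24/25, mR=1788/3425; mL+mR=5076/3425 → advance +1; mR−mL=-60/137 → turn -1·90°
n=1: pose=(8,1,S); sL=3/4, sR=30/29; mL=3/4, mR=27/116; mL+mR=57/58 → advance +1; mR−mL=-15/29 → turn -1·90°
n=2: pose=(8,0,W); sL=24/25, sR=120/109; mL=24/25, mR=1116/2725; mL+mR=3732/2725 → advance +1; mR−mL=-60/109 → turn -1·90°
n=3: pose=(7,0,N); sL=4/3, sR=12/13; mL=4/3, mR=34/39; mL+mR=86/39 → advance +1; mR−mL=-6/13 → turn -1·90°

0 24/25 120/137 24/25 1788/3425 7 1 E
1 3/4 30/29 3/4 27/116 8 1 S
2 24/25 120/109 24/25 1116/2725 8 0 W
3 4/3 12/13 4/3 34/39 7 0 N
final 7 1 E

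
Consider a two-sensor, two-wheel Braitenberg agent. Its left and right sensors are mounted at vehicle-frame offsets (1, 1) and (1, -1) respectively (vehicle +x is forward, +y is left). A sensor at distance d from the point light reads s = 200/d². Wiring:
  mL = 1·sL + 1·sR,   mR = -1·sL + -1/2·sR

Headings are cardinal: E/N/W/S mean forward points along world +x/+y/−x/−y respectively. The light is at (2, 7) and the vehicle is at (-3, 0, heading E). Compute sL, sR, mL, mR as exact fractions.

left sensor world pos  = (-2, 1); dL² = 52
right sensor world pos = (-2, -1); dR² = 80
sL = 200/52 = 50/13
sR = 200/80 = 5/2
mL = 1·sL + 1·sR = 165/26
mR = -1·sL + -1/2·sR = -265/52

50/13 5/2 165/26 -265/52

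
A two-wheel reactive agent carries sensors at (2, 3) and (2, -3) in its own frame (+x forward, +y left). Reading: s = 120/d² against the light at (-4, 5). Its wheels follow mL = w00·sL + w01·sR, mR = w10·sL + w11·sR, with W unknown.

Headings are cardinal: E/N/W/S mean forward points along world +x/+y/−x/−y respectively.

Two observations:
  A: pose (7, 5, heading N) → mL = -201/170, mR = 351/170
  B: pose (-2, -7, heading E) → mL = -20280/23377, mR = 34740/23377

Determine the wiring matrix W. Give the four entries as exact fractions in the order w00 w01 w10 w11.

obs A: pose=(7,5,N) → sL=30/17, sR=3/5, mL=-201/170, mR=351/170
obs B: pose=(-2,-7,E) → sL=120/97, sR=120/241, mL=-20280/23377, mR=34740/23377
sensor matrix S = [[30/17, 3/5], [120/97, 120/241]]; det S = 54216/397409
solve [mL_A; mL_B] = S·[w00; w01] and [mR_A; mR_B] = S·[w10; w11]:
  w00 = -1/2, w01 = -1/2, w10 = 1, w11 = 1/2

-1/2 -1/2 1 1/2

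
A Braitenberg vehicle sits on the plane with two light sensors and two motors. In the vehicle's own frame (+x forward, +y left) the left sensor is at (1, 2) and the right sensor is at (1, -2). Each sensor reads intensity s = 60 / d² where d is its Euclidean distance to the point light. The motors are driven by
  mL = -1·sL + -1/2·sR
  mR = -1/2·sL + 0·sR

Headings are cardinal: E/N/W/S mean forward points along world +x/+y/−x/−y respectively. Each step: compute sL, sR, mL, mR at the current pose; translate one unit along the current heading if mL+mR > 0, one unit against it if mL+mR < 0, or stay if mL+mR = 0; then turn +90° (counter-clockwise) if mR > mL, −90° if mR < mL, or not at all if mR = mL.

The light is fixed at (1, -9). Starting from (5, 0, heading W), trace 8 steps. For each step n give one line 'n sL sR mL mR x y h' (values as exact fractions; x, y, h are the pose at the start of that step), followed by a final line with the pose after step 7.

n=0: pose=(5,0,W); sL=30/29, sR=6/13; mL=-477/377, mR=-15/29; mL+mR=-672/377 → advance -1; mR−mL=282/377 → turn +1·90°
n=1: pose=(6,0,S); sL=60/113, sR=60/73; mL=-7770/8249, mR=-30/113; mL+mR=-9960/8249 → advance -1; mR−mL=5580/8249 → turn +1·90°
n=2: pose=(6,1,E); sL=1/3, sR=3/5; mL=-19/30, mR=-1/6; mL+mR=-4/5 → advance -1; mR−mL=7/15 → turn +1·90°
n=3: pose=(5,1,N); sL=12/25, sR=60/157; mL=-2634/3925, mR=-6/25; mL+mR=-3576/3925 → advance -1; mR−mL=1692/3925 → turn +1·90°
n=4: pose=(5,0,W); sL=30/29, sR=6/13; mL=-477/377, mR=-15/29; mL+mR=-672/377 → advance -1; mR−mL=282/377 → turn +1·90°
n=5: pose=(6,0,S); sL=60/113, sR=60/73; mL=-7770/8249, mR=-30/113; mL+mR=-9960/8249 → advance -1; mR−mL=5580/8249 → turn +1·90°
n=6: pose=(6,1,E); sL=1/3, sR=3/5; mL=-19/30, mR=-1/6; mL+mR=-4/5 → advance -1; mR−mL=7/15 → turn +1·90°
n=7: pose=(5,1,N); sL=12/25, sR=60/157; mL=-2634/3925, mR=-6/25; mL+mR=-3576/3925 → advance -1; mR−mL=1692/3925 → turn +1·90°

0 30/29 6/13 -477/377 -15/29 5 0 W
1 60/113 60/73 -7770/8249 -30/113 6 0 S
2 1/3 3/5 -19/30 -1/6 6 1 E
3 12/25 60/157 -2634/3925 -6/25 5 1 N
4 30/29 6/13 -477/377 -15/29 5 0 W
5 60/113 60/73 -7770/8249 -30/113 6 0 S
6 1/3 3/5 -19/30 -1/6 6 1 E
7 12/25 60/157 -2634/3925 -6/25 5 1 N
final 5 0 W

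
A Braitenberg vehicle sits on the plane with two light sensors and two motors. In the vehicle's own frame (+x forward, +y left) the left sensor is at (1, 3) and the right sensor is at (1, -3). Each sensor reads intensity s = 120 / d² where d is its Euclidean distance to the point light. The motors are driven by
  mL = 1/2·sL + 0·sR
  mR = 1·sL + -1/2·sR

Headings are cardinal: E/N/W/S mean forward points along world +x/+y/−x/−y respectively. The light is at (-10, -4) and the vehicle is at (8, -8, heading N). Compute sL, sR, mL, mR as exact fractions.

20/39 4/15 10/39 74/195

left sensor world pos  = (5, -7); dL² = 234
right sensor world pos = (11, -7); dR² = 450
sL = 120/234 = 20/39
sR = 120/450 = 4/15
mL = 1/2·sL + 0·sR = 10/39
mR = 1·sL + -1/2·sR = 74/195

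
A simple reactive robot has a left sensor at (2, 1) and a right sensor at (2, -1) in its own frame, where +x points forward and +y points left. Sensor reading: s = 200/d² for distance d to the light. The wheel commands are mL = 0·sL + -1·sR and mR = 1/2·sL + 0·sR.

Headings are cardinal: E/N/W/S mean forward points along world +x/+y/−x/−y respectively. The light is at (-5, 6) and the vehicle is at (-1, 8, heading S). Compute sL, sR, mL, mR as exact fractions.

left sensor world pos  = (0, 6); dL² = 25
right sensor world pos = (-2, 6); dR² = 9
sL = 200/25 = 8
sR = 200/9 = 200/9
mL = 0·sL + -1·sR = -200/9
mR = 1/2·sL + 0·sR = 4

8 200/9 -200/9 4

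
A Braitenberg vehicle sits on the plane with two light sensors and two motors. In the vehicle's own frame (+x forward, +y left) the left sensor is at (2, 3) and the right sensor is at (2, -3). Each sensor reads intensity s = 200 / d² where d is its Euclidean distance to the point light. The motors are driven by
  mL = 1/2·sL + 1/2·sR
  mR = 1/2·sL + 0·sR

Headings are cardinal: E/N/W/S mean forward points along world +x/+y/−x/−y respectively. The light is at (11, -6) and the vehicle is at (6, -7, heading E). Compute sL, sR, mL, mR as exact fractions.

left sensor world pos  = (8, -4); dL² = 13
right sensor world pos = (8, -10); dR² = 25
sL = 200/13 = 200/13
sR = 200/25 = 8
mL = 1/2·sL + 1/2·sR = 152/13
mR = 1/2·sL + 0·sR = 100/13

200/13 8 152/13 100/13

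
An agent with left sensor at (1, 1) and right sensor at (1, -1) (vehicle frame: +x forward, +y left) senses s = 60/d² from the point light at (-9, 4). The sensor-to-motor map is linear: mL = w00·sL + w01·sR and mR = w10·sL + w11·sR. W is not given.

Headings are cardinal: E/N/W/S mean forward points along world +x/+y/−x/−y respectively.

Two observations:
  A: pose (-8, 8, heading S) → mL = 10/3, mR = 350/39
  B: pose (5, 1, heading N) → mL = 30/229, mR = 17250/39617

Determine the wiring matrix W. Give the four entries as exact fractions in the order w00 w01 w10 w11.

0 1/2 1/2 1

obs A: pose=(-8,8,S) → sL=60/13, sR=20/3, mL=10/3, mR=350/39
obs B: pose=(5,1,N) → sL=60/173, sR=60/229, mL=30/229, mR=17250/39617
sensor matrix S = [[60/13, 20/3], [60/173, 60/229]]; det S = -568000/515021
solve [mL_A; mL_B] = S·[w00; w01] and [mR_A; mR_B] = S·[w10; w11]:
  w00 = 0, w01 = 1/2, w10 = 1/2, w11 = 1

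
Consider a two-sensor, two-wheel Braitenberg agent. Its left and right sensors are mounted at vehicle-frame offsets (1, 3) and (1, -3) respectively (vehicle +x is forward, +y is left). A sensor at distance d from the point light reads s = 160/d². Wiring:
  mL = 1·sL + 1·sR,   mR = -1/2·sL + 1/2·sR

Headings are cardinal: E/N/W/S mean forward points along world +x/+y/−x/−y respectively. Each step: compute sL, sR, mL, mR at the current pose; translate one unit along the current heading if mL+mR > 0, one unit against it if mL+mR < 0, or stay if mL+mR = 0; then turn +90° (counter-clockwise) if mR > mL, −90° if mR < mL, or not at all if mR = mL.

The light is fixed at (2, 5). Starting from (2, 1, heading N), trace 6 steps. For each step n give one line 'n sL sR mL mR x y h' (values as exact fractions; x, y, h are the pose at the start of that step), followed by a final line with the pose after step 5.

n=0: pose=(2,1,N); sL=80/9, sR=80/9; mL=160/9, mR=0; mL+mR=160/9 → advance +1; mR−mL=-160/9 → turn -1·90°
n=1: pose=(2,2,E); sL=160, sR=160/37; mL=6080/37, mR=-2880/37; mL+mR=3200/37 → advance +1; mR−mL=-8960/37 → turn -1·90°
n=2: pose=(3,2,S); sL=5, sR=8; mL=13, mR=3/2; mL+mR=29/2 → advance +1; mR−mL=-23/2 → turn -1·90°
n=3: pose=(3,1,W); sL=160/49, sR=160; mL=8000/49, mR=3840/49; mL+mR=11840/49 → advance +1; mR−mL=-4160/49 → turn -1·90°
n=4: pose=(2,1,N); sL=80/9, sR=80/9; mL=160/9, mR=0; mL+mR=160/9 → advance +1; mR−mL=-160/9 → turn -1·90°
n=5: pose=(2,2,E); sL=160, sR=160/37; mL=6080/37, mR=-2880/37; mL+mR=3200/37 → advance +1; mR−mL=-8960/37 → turn -1·90°

0 80/9 80/9 160/9 0 2 1 N
1 160 160/37 6080/37 -2880/37 2 2 E
2 5 8 13 3/2 3 2 S
3 160/49 160 8000/49 3840/49 3 1 W
4 80/9 80/9 160/9 0 2 1 N
5 160 160/37 6080/37 -2880/37 2 2 E
final 3 2 S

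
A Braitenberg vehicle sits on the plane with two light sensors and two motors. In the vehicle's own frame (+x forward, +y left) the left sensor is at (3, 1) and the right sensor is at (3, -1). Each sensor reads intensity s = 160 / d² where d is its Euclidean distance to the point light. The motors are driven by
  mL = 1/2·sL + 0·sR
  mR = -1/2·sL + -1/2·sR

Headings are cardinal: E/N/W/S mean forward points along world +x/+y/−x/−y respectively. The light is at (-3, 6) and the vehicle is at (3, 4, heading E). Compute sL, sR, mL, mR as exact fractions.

left sensor world pos  = (6, 5); dL² = 82
right sensor world pos = (6, 3); dR² = 90
sL = 160/82 = 80/41
sR = 160/90 = 16/9
mL = 1/2·sL + 0·sR = 40/41
mR = -1/2·sL + -1/2·sR = -688/369

80/41 16/9 40/41 -688/369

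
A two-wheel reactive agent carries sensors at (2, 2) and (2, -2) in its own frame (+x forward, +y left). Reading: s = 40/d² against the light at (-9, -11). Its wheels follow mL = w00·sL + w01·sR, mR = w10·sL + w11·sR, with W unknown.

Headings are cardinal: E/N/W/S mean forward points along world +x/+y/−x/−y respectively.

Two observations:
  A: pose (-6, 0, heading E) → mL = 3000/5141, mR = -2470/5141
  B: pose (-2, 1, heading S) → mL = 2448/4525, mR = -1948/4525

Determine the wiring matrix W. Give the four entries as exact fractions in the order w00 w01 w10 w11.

1 1 -1/2 -1

obs A: pose=(-6,0,E) → sL=20/97, sR=20/53, mL=3000/5141, mR=-2470/5141
obs B: pose=(-2,1,S) → sL=40/181, sR=8/25, mL=2448/4525, mR=-1948/4525
sensor matrix S = [[20/97, 20/53], [40/181, 8/25]]; det S = -81024/4652605
solve [mL_A; mL_B] = S·[w00; w01] and [mR_A; mR_B] = S·[w10; w11]:
  w00 = 1, w01 = 1, w10 = -1/2, w11 = -1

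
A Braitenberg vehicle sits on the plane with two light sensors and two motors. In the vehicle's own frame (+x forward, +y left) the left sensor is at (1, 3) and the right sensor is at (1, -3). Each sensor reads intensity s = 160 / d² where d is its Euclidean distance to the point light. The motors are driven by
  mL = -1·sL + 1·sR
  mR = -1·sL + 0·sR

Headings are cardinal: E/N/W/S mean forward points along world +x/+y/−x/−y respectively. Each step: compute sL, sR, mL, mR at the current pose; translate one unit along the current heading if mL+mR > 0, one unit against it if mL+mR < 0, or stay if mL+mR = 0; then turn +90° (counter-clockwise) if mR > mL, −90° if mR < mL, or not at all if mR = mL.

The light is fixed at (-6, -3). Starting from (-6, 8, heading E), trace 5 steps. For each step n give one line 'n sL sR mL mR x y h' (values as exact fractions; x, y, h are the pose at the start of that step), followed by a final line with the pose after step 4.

0 160/197 32/13 4224/2561 -160/197 -6 8 E
1 40/29 20/13 60/377 -40/29 -5 8 S
2 160/81 32/45 -512/405 -160/81 -5 9 W
3 16/17 80/97 -192/1649 -16/17 -4 9 N
4 32/41 160/73 4224/2993 -32/41 -4 8 E
final -3 8 S

n=0: pose=(-6,8,E); sL=160/197, sR=32/13; mL=4224/2561, mR=-160/197; mL+mR=2144/2561 → advance +1; mR−mL=-32/13 → turn -1·90°
n=1: pose=(-5,8,S); sL=40/29, sR=20/13; mL=60/377, mR=-40/29; mL+mR=-460/377 → advance -1; mR−mL=-20/13 → turn -1·90°
n=2: pose=(-5,9,W); sL=160/81, sR=32/45; mL=-512/405, mR=-160/81; mL+mR=-1312/405 → advance -1; mR−mL=-32/45 → turn -1·90°
n=3: pose=(-4,9,N); sL=16/17, sR=80/97; mL=-192/1649, mR=-16/17; mL+mR=-1744/1649 → advance -1; mR−mL=-80/97 → turn -1·90°
n=4: pose=(-4,8,E); sL=32/41, sR=160/73; mL=4224/2993, mR=-32/41; mL+mR=1888/2993 → advance +1; mR−mL=-160/73 → turn -1·90°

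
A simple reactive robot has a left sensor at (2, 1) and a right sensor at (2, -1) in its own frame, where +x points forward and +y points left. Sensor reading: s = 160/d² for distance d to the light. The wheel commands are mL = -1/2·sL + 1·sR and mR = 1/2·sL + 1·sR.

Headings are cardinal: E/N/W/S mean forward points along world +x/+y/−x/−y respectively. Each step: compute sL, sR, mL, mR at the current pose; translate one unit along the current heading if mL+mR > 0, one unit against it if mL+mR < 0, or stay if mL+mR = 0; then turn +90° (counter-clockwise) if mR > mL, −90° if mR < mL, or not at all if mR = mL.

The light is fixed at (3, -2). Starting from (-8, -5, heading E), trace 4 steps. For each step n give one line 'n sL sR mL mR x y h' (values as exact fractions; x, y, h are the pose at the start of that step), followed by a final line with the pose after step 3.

0 32/17 160/97 1168/1649 4272/1649 -8 -5 E
1 80/61 80/41 3240/2501 6520/2501 -7 -5 N
2 160/153 32/29 2576/4437 7216/4437 -7 -4 W
3 40/29 1 9/29 49/29 -8 -4 S
final -8 -5 E

n=0: pose=(-8,-5,E); sL=32/17, sR=160/97; mL=1168/1649, mR=4272/1649; mL+mR=320/97 → advance +1; mR−mL=32/17 → turn +1·90°
n=1: pose=(-7,-5,N); sL=80/61, sR=80/41; mL=3240/2501, mR=6520/2501; mL+mR=160/41 → advance +1; mR−mL=80/61 → turn +1·90°
n=2: pose=(-7,-4,W); sL=160/153, sR=32/29; mL=2576/4437, mR=7216/4437; mL+mR=64/29 → advance +1; mR−mL=160/153 → turn +1·90°
n=3: pose=(-8,-4,S); sL=40/29, sR=1; mL=9/29, mR=49/29; mL+mR=2 → advance +1; mR−mL=40/29 → turn +1·90°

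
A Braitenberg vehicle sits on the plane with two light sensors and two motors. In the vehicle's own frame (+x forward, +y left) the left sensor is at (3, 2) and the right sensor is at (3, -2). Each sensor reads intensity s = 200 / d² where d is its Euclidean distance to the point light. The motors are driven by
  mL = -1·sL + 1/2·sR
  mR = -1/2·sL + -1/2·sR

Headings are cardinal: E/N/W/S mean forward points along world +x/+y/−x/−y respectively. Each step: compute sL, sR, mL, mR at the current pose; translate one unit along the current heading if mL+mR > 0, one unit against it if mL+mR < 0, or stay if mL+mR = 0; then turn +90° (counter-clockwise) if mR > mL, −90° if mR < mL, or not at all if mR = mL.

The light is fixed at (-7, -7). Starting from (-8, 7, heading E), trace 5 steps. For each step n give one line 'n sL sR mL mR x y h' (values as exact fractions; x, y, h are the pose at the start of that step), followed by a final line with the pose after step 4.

n=0: pose=(-8,7,E); sL=10/13, sR=50/37; mL=-45/481, mR=-510/481; mL+mR=-15/13 → advance -1; mR−mL=-465/481 → turn -1·90°
n=1: pose=(-9,7,S); sL=200/121, sR=200/137; mL=-15300/16577, mR=-25800/16577; mL+mR=-300/121 → advance -1; mR−mL=-10500/16577 → turn -1·90°
n=2: pose=(-9,8,W); sL=100/97, sR=100/157; mL=-10850/15229, mR=-12700/15229; mL+mR=-150/97 → advance -1; mR−mL=-1850/15229 → turn -1·90°
n=3: pose=(-8,8,N); sL=200/333, sR=8/13; mL=-1268/4329, mR=-2632/4329; mL+mR=-100/111 → advance -1; mR−mL=-1364/4329 → turn -1·90°
n=4: pose=(-8,7,E); sL=10/13, sR=50/37; mL=-45/481, mR=-510/481; mL+mR=-15/13 → advance -1; mR−mL=-465/481 → turn -1·90°

0 10/13 50/37 -45/481 -510/481 -8 7 E
1 200/121 200/137 -15300/16577 -25800/16577 -9 7 S
2 100/97 100/157 -10850/15229 -12700/15229 -9 8 W
3 200/333 8/13 -1268/4329 -2632/4329 -8 8 N
4 10/13 50/37 -45/481 -510/481 -8 7 E
final -9 7 S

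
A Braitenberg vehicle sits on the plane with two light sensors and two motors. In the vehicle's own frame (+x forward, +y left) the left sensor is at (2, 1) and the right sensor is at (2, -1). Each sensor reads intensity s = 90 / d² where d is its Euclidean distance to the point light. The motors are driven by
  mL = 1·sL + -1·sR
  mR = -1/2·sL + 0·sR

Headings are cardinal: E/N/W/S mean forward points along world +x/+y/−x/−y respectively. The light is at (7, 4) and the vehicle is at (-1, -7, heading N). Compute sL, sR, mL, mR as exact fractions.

5/9 9/13 -16/117 -5/18

left sensor world pos  = (-2, -5); dL² = 162
right sensor world pos = (0, -5); dR² = 130
sL = 90/162 = 5/9
sR = 90/130 = 9/13
mL = 1·sL + -1·sR = -16/117
mR = -1/2·sL + 0·sR = -5/18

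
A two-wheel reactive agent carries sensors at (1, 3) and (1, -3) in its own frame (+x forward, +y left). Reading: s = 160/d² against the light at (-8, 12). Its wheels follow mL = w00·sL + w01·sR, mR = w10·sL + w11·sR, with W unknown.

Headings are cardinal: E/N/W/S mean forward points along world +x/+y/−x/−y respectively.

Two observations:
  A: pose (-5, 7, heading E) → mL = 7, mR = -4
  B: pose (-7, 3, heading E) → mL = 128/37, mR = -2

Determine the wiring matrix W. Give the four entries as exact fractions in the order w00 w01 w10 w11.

1 -1/2 -1/2 0

obs A: pose=(-5,7,E) → sL=8, sR=2, mL=7, mR=-4
obs B: pose=(-7,3,E) → sL=4, sR=40/37, mL=128/37, mR=-2
sensor matrix S = [[8, 2], [4, 40/37]]; det S = 24/37
solve [mL_A; mL_B] = S·[w00; w01] and [mR_A; mR_B] = S·[w10; w11]:
  w00 = 1, w01 = -1/2, w10 = -1/2, w11 = 0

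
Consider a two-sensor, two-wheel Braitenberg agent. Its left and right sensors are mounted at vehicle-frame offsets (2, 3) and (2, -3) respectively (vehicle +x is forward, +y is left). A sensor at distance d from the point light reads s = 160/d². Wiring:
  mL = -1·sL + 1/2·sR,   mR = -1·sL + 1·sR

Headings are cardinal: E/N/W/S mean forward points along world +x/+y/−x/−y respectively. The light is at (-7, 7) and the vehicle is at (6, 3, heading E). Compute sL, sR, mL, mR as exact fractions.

left sensor world pos  = (8, 6); dL² = 226
right sensor world pos = (8, 0); dR² = 274
sL = 160/226 = 80/113
sR = 160/274 = 80/137
mL = -1·sL + 1/2·sR = -6440/15481
mR = -1·sL + 1·sR = -1920/15481

80/113 80/137 -6440/15481 -1920/15481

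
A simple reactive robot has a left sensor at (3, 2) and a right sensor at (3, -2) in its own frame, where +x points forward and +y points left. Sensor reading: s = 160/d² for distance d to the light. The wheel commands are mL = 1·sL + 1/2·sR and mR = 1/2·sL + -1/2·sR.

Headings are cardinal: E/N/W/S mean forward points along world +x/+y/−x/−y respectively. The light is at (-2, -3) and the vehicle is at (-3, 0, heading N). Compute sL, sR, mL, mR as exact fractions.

left sensor world pos  = (-5, 3); dL² = 45
right sensor world pos = (-1, 3); dR² = 37
sL = 160/45 = 32/9
sR = 160/37 = 160/37
mL = 1·sL + 1/2·sR = 1904/333
mR = 1/2·sL + -1/2·sR = -128/333

32/9 160/37 1904/333 -128/333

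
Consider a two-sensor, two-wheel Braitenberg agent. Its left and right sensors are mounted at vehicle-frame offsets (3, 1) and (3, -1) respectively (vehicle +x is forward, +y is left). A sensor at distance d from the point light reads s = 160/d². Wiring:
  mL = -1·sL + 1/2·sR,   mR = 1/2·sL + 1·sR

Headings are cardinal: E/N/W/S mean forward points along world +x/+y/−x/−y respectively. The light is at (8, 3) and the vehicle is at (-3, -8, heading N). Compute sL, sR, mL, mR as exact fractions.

left sensor world pos  = (-4, -5); dL² = 208
right sensor world pos = (-2, -5); dR² = 164
sL = 160/208 = 10/13
sR = 160/164 = 40/41
mL = -1·sL + 1/2·sR = -150/533
mR = 1/2·sL + 1·sR = 725/533

10/13 40/41 -150/533 725/533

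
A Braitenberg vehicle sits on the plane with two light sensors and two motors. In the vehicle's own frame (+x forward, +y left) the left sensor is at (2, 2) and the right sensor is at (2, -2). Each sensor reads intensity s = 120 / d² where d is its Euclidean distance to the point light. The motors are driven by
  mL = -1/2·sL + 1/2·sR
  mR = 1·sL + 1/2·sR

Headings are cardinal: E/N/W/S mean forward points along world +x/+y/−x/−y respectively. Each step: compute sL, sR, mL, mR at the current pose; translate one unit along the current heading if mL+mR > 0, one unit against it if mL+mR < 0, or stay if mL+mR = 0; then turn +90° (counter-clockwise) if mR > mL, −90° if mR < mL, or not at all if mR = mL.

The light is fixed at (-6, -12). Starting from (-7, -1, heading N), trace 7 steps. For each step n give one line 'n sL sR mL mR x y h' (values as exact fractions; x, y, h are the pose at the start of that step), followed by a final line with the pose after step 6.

n=0: pose=(-7,-1,N); sL=60/89, sR=12/17; mL=24/1513, mR=1554/1513; mL+mR=1578/1513 → advance +1; mR−mL=90/89 → turn +1·90°
n=1: pose=(-7,0,W); sL=120/109, sR=24/41; mL=-1152/4469, mR=6228/4469; mL+mR=5076/4469 → advance +1; mR−mL=180/109 → turn +1·90°
n=2: pose=(-8,0,S); sL=6/5, sR=30/29; mL=-12/145, mR=249/145; mL+mR=237/145 → advance +1; mR−mL=9/5 → turn +1·90°
n=3: pose=(-8,-1,E); sL=120/169, sR=40/27; mL=1760/4563, mR=6620/4563; mL+mR=8380/4563 → advance +1; mR−mL=180/169 → turn +1·90°
n=4: pose=(-7,-1,N); sL=60/89, sR=12/17; mL=24/1513, mR=1554/1513; mL+mR=1578/1513 → advance +1; mR−mL=90/89 → turn +1·90°
n=5: pose=(-7,0,W); sL=120/109, sR=24/41; mL=-1152/4469, mR=6228/4469; mL+mR=5076/4469 → advance +1; mR−mL=180/109 → turn +1·90°
n=6: pose=(-8,0,S); sL=6/5, sR=30/29; mL=-12/145, mR=249/145; mL+mR=237/145 → advance +1; mR−mL=9/5 → turn +1·90°

0 60/89 12/17 24/1513 1554/1513 -7 -1 N
1 120/109 24/41 -1152/4469 6228/4469 -7 0 W
2 6/5 30/29 -12/145 249/145 -8 0 S
3 120/169 40/27 1760/4563 6620/4563 -8 -1 E
4 60/89 12/17 24/1513 1554/1513 -7 -1 N
5 120/109 24/41 -1152/4469 6228/4469 -7 0 W
6 6/5 30/29 -12/145 249/145 -8 0 S
final -8 -1 E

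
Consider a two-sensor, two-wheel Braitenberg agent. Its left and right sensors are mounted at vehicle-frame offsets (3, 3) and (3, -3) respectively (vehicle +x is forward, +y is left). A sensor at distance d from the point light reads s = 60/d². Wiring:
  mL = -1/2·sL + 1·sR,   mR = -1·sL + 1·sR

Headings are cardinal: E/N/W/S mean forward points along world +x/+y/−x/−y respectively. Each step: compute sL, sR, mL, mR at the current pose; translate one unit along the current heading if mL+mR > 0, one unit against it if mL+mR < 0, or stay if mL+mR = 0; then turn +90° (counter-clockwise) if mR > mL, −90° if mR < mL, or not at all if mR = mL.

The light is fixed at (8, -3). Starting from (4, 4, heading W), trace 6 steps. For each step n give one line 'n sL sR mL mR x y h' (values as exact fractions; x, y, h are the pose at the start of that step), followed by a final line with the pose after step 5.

0 12/13 60/149 -114/1937 -1008/1937 4 4 W
1 15/34 3/5 129/340 27/170 5 4 N
2 60/121 12/5 1302/605 1152/605 5 5 E
3 30/13 6/5 3/65 -72/65 6 5 S
4 60/61 60/169 -1410/10309 -6480/10309 6 6 W
5 3/8 15/37 129/592 9/296 7 6 N
final 7 7 E

n=0: pose=(4,4,W); sL=12/13, sR=60/149; mL=-114/1937, mR=-1008/1937; mL+mR=-1122/1937 → advance -1; mR−mL=-6/13 → turn -1·90°
n=1: pose=(5,4,N); sL=15/34, sR=3/5; mL=129/340, mR=27/170; mL+mR=183/340 → advance +1; mR−mL=-15/68 → turn -1·90°
n=2: pose=(5,5,E); sL=60/121, sR=12/5; mL=1302/605, mR=1152/605; mL+mR=2454/605 → advance +1; mR−mL=-30/121 → turn -1·90°
n=3: pose=(6,5,S); sL=30/13, sR=6/5; mL=3/65, mR=-72/65; mL+mR=-69/65 → advance -1; mR−mL=-15/13 → turn -1·90°
n=4: pose=(6,6,W); sL=60/61, sR=60/169; mL=-1410/10309, mR=-6480/10309; mL+mR=-7890/10309 → advance -1; mR−mL=-30/61 → turn -1·90°
n=5: pose=(7,6,N); sL=3/8, sR=15/37; mL=129/592, mR=9/296; mL+mR=147/592 → advance +1; mR−mL=-3/16 → turn -1·90°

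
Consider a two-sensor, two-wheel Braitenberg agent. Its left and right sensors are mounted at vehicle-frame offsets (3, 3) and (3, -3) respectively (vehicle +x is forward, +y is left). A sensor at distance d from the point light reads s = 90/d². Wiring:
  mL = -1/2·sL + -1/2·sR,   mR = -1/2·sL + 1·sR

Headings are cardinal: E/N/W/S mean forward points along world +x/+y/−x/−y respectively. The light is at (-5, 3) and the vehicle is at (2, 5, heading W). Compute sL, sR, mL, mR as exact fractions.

left sensor world pos  = (-1, 2); dL² = 17
right sensor world pos = (-1, 8); dR² = 41
sL = 90/17 = 90/17
sR = 90/41 = 90/41
mL = -1/2·sL + -1/2·sR = -2610/697
mR = -1/2·sL + 1·sR = -315/697

90/17 90/41 -2610/697 -315/697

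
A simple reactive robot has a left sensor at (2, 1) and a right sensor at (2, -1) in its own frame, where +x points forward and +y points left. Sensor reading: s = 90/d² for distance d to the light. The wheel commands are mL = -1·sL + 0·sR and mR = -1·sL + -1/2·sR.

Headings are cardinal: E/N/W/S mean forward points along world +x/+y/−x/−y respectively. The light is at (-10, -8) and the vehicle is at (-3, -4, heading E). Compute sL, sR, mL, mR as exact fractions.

45/53 1 -45/53 -143/106

left sensor world pos  = (-1, -3); dL² = 106
right sensor world pos = (-1, -5); dR² = 90
sL = 90/106 = 45/53
sR = 90/90 = 1
mL = -1·sL + 0·sR = -45/53
mR = -1·sL + -1/2·sR = -143/106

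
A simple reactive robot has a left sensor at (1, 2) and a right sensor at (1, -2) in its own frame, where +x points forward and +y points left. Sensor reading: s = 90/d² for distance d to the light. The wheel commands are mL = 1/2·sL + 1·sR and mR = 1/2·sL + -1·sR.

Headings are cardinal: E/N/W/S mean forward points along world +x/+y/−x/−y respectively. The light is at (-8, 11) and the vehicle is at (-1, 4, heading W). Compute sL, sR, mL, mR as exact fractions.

left sensor world pos  = (-2, 2); dL² = 117
right sensor world pos = (-2, 6); dR² = 61
sL = 90/117 = 10/13
sR = 90/61 = 90/61
mL = 1/2·sL + 1·sR = 1475/793
mR = 1/2·sL + -1·sR = -865/793

10/13 90/61 1475/793 -865/793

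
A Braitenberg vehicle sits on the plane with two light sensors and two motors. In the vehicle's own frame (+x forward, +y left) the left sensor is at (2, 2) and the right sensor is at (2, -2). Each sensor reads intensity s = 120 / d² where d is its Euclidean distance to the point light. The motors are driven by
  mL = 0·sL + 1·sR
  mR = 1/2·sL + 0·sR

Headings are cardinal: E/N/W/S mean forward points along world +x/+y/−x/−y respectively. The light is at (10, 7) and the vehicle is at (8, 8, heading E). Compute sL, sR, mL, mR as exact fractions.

40/3 120 120 20/3

left sensor world pos  = (10, 10); dL² = 9
right sensor world pos = (10, 6); dR² = 1
sL = 120/9 = 40/3
sR = 120/1 = 120
mL = 0·sL + 1·sR = 120
mR = 1/2·sL + 0·sR = 20/3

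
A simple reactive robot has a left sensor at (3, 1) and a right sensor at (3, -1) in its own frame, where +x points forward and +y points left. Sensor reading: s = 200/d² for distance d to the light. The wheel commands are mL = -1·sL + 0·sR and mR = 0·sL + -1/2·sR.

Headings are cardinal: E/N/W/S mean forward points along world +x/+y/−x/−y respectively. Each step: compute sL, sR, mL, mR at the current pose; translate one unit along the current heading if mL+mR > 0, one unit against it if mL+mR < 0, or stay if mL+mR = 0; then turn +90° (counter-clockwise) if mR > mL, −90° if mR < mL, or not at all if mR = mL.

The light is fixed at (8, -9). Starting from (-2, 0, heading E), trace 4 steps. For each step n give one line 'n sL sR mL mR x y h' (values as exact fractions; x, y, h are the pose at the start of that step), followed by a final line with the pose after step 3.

n=0: pose=(-2,0,E); sL=200/149, sR=200/113; mL=-200/149, mR=-100/113; mL+mR=-37500/16837 → advance -1; mR−mL=7700/16837 → turn +1·90°
n=1: pose=(-3,0,N); sL=25/36, sR=50/61; mL=-25/36, mR=-25/61; mL+mR=-2425/2196 → advance -1; mR−mL=625/2196 → turn +1·90°
n=2: pose=(-3,-1,W); sL=40/49, sR=200/277; mL=-40/49, mR=-100/277; mL+mR=-15980/13573 → advance -1; mR−mL=6180/13573 → turn +1·90°
n=3: pose=(-2,-1,S); sL=100/53, sR=100/73; mL=-100/53, mR=-50/73; mL+mR=-9950/3869 → advance -1; mR−mL=4650/3869 → turn +1·90°

0 200/149 200/113 -200/149 -100/113 -2 0 E
1 25/36 50/61 -25/36 -25/61 -3 0 N
2 40/49 200/277 -40/49 -100/277 -3 -1 W
3 100/53 100/73 -100/53 -50/73 -2 -1 S
final -2 0 E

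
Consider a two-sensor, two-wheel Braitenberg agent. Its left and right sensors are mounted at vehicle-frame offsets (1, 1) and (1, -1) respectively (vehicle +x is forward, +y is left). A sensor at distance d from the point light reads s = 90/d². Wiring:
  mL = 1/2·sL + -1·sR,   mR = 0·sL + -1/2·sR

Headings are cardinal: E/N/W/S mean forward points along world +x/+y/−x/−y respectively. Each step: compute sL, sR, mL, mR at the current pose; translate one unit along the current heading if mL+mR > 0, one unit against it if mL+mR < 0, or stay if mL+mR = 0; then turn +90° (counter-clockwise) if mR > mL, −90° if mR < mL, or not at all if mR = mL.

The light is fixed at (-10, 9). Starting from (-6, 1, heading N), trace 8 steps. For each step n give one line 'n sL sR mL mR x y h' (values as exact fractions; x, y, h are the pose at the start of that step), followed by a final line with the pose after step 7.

n=0: pose=(-6,1,N); sL=45/29, sR=45/37; mL=-945/2146, mR=-45/74; mL+mR=-1125/1073 → advance -1; mR−mL=-180/1073 → turn -1·90°
n=1: pose=(-6,0,E); sL=90/89, sR=18/25; mL=-477/2225, mR=-9/25; mL+mR=-1278/2225 → advance -1; mR−mL=-324/2225 → turn -1·90°
n=2: pose=(-7,0,S); sL=45/58, sR=45/52; mL=-180/377, mR=-45/104; mL+mR=-2745/3016 → advance -1; mR−mL=135/3016 → turn +1·90°
n=3: pose=(-7,1,E); sL=18/13, sR=90/97; mL=-297/1261, mR=-45/97; mL+mR=-882/1261 → advance -1; mR−mL=-288/1261 → turn -1·90°
n=4: pose=(-8,1,S); sL=1, sR=45/41; mL=-49/82, mR=-45/82; mL+mR=-47/41 → advance -1; mR−mL=2/41 → turn +1·90°
n=5: pose=(-8,2,E); sL=2, sR=90/73; mL=-17/73, mR=-45/73; mL+mR=-62/73 → advance -1; mR−mL=-28/73 → turn -1·90°
n=6: pose=(-9,2,S); sL=45/34, sR=45/32; mL=-405/544, mR=-45/64; mL+mR=-1575/1088 → advance -1; mR−mL=45/1088 → turn +1·90°
n=7: pose=(-9,3,E); sL=90/29, sR=90/53; mL=-225/1537, mR=-45/53; mL+mR=-1530/1537 → advance -1; mR−mL=-1080/1537 → turn -1·90°

0 45/29 45/37 -945/2146 -45/74 -6 1 N
1 90/89 18/25 -477/2225 -9/25 -6 0 E
2 45/58 45/52 -180/377 -45/104 -7 0 S
3 18/13 90/97 -297/1261 -45/97 -7 1 E
4 1 45/41 -49/82 -45/82 -8 1 S
5 2 90/73 -17/73 -45/73 -8 2 E
6 45/34 45/32 -405/544 -45/64 -9 2 S
7 90/29 90/53 -225/1537 -45/53 -9 3 E
final -10 3 S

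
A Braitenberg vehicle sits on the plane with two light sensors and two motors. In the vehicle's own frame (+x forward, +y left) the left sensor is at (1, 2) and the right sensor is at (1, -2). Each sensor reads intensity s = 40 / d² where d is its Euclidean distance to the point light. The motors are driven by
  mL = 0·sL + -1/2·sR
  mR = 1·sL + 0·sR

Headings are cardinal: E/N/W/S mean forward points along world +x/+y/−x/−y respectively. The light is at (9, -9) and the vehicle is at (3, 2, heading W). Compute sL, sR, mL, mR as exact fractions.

left sensor world pos  = (2, 0); dL² = 130
right sensor world pos = (2, 4); dR² = 218
sL = 40/130 = 4/13
sR = 40/218 = 20/109
mL = 0·sL + -1/2·sR = -10/109
mR = 1·sL + 0·sR = 4/13

4/13 20/109 -10/109 4/13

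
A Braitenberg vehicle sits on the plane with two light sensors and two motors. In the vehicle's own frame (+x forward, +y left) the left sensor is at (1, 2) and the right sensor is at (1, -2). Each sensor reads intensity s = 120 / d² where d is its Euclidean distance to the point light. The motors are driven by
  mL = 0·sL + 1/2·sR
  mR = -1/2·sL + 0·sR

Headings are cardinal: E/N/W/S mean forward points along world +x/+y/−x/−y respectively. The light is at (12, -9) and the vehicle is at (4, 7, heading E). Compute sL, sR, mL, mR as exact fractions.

120/373 24/49 12/49 -60/373

left sensor world pos  = (5, 9); dL² = 373
right sensor world pos = (5, 5); dR² = 245
sL = 120/373 = 120/373
sR = 120/245 = 24/49
mL = 0·sL + 1/2·sR = 12/49
mR = -1/2·sL + 0·sR = -60/373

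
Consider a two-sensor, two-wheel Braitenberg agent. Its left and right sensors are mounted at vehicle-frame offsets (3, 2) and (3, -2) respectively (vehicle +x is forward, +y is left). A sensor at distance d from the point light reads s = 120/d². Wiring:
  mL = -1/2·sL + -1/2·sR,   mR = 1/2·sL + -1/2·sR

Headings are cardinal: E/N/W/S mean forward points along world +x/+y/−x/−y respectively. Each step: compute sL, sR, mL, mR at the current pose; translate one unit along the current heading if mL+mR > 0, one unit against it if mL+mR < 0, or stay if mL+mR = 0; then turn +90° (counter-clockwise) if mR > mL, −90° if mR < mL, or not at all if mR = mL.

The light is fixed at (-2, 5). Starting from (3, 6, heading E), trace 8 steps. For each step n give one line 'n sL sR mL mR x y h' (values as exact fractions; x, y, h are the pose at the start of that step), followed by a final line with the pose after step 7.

n=0: pose=(3,6,E); sL=120/73, sR=24/13; mL=-1656/949, mR=-96/949; mL+mR=-24/13 → advance -1; mR−mL=120/73 → turn +1·90°
n=1: pose=(2,6,N); sL=6, sR=30/13; mL=-54/13, mR=24/13; mL+mR=-30/13 → advance -1; mR−mL=6 → turn +1·90°
n=2: pose=(2,5,W); sL=24, sR=24; mL=-24, mR=0; mL+mR=-24 → advance -1; mR−mL=24 → turn +1·90°
n=3: pose=(3,5,S); sL=60/29, sR=20/3; mL=-380/87, mR=-200/87; mL+mR=-20/3 → advance -1; mR−mL=60/29 → turn +1·90°
n=4: pose=(3,6,E); sL=120/73, sR=24/13; mL=-1656/949, mR=-96/949; mL+mR=-24/13 → advance -1; mR−mL=120/73 → turn +1·90°
n=5: pose=(2,6,N); sL=6, sR=30/13; mL=-54/13, mR=24/13; mL+mR=-30/13 → advance -1; mR−mL=6 → turn +1·90°
n=6: pose=(2,5,W); sL=24, sR=24; mL=-24, mR=0; mL+mR=-24 → advance -1; mR−mL=24 → turn +1·90°
n=7: pose=(3,5,S); sL=60/29, sR=20/3; mL=-380/87, mR=-200/87; mL+mR=-20/3 → advance -1; mR−mL=60/29 → turn +1·90°

0 120/73 24/13 -1656/949 -96/949 3 6 E
1 6 30/13 -54/13 24/13 2 6 N
2 24 24 -24 0 2 5 W
3 60/29 20/3 -380/87 -200/87 3 5 S
4 120/73 24/13 -1656/949 -96/949 3 6 E
5 6 30/13 -54/13 24/13 2 6 N
6 24 24 -24 0 2 5 W
7 60/29 20/3 -380/87 -200/87 3 5 S
final 3 6 E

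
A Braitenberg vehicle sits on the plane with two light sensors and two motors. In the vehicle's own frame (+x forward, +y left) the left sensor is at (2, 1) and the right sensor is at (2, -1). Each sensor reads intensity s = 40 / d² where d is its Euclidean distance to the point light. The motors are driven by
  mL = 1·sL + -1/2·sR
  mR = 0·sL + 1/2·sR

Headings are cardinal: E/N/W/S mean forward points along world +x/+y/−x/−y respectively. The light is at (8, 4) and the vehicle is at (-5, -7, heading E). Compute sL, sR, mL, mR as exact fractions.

40/221 8/53 1236/11713 4/53

left sensor world pos  = (-3, -6); dL² = 221
right sensor world pos = (-3, -8); dR² = 265
sL = 40/221 = 40/221
sR = 40/265 = 8/53
mL = 1·sL + -1/2·sR = 1236/11713
mR = 0·sL + 1/2·sR = 4/53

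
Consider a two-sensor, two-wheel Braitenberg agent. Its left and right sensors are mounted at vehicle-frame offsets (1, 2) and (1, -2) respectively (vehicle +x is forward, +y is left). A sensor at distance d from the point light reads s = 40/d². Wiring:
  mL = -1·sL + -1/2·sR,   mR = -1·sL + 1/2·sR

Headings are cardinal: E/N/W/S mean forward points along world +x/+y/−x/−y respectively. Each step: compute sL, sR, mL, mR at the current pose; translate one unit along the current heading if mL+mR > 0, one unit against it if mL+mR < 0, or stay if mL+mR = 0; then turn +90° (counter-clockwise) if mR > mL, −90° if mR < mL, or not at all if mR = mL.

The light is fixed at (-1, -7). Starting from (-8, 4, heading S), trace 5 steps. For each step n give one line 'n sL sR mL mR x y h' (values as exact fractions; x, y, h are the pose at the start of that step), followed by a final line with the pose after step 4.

n=0: pose=(-8,4,S); sL=8/25, sR=40/181; mL=-1948/4525, mR=-948/4525; mL+mR=-16/25 → advance -1; mR−mL=40/181 → turn +1·90°
n=1: pose=(-8,5,E); sL=5/29, sR=5/17; mL=-315/986, mR=-25/986; mL+mR=-10/29 → advance -1; mR−mL=5/17 → turn +1·90°
n=2: pose=(-9,5,N); sL=40/269, sR=8/41; mL=-2716/11029, mR=-564/11029; mL+mR=-80/269 → advance -1; mR−mL=8/41 → turn +1·90°
n=3: pose=(-9,4,W); sL=20/81, sR=4/25; mL=-662/2025, mR=-338/2025; mL+mR=-40/81 → advance -1; mR−mL=4/25 → turn +1·90°
n=4: pose=(-8,4,S); sL=8/25, sR=40/181; mL=-1948/4525, mR=-948/4525; mL+mR=-16/25 → advance -1; mR−mL=40/181 → turn +1·90°

0 8/25 40/181 -1948/4525 -948/4525 -8 4 S
1 5/29 5/17 -315/986 -25/986 -8 5 E
2 40/269 8/41 -2716/11029 -564/11029 -9 5 N
3 20/81 4/25 -662/2025 -338/2025 -9 4 W
4 8/25 40/181 -1948/4525 -948/4525 -8 4 S
final -8 5 E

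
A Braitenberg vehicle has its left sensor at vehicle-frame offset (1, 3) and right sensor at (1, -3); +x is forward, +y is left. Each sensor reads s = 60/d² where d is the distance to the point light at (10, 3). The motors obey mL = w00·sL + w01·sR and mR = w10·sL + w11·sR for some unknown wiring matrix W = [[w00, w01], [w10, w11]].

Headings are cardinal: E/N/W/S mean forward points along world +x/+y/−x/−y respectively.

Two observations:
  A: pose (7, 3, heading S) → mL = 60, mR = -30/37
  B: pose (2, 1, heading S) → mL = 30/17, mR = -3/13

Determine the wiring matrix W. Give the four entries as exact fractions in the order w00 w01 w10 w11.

obs A: pose=(7,3,S) → sL=60, sR=60/37, mL=60, mR=-30/37
obs B: pose=(2,1,S) → sL=30/17, sR=6/13, mL=30/17, mR=-3/13
sensor matrix S = [[60, 60/37], [30/17, 6/13]]; det S = 203040/8177
solve [mL_A; mL_B] = S·[w00; w01] and [mR_A; mR_B] = S·[w10; w11]:
  w00 = 1, w01 = 0, w10 = 0, w11 = -1/2

1 0 0 -1/2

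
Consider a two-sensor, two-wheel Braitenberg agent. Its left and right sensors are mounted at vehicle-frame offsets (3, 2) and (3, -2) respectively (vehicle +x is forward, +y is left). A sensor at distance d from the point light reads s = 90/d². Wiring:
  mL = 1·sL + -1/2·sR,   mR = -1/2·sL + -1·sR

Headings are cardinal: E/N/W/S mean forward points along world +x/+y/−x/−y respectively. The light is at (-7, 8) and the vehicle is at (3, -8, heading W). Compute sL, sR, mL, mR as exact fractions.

90/373 18/49 1053/18277 -8919/18277

left sensor world pos  = (0, -10); dL² = 373
right sensor world pos = (0, -6); dR² = 245
sL = 90/373 = 90/373
sR = 90/245 = 18/49
mL = 1·sL + -1/2·sR = 1053/18277
mR = -1/2·sL + -1·sR = -8919/18277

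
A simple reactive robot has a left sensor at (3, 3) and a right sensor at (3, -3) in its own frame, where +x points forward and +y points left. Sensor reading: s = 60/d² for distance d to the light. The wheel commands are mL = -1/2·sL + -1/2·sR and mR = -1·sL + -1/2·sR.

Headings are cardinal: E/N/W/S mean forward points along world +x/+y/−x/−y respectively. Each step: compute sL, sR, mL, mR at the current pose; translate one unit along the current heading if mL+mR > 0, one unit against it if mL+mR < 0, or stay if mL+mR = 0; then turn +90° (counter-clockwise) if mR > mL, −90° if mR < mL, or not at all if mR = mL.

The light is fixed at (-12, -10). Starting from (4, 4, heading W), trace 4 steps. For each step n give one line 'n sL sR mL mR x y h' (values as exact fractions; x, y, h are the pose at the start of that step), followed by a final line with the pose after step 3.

n=0: pose=(4,4,W); sL=6/29, sR=30/229; mL=-1122/6641, mR=-1809/6641; mL+mR=-2931/6641 → advance -1; mR−mL=-3/29 → turn -1·90°
n=1: pose=(5,4,N); sL=12/97, sR=60/689; mL=-7044/66833, mR=-11178/66833; mL+mR=-18222/66833 → advance -1; mR−mL=-6/97 → turn -1·90°
n=2: pose=(5,3,E); sL=15/164, sR=3/25; mL=-867/8200, mR=-621/4100; mL+mR=-2109/8200 → advance -1; mR−mL=-15/328 → turn -1·90°
n=3: pose=(4,3,S); sL=60/461, sR=60/269; mL=-21900/124009, mR=-29970/124009; mL+mR=-51870/124009 → advance -1; mR−mL=-30/461 → turn -1·90°

0 6/29 30/229 -1122/6641 -1809/6641 4 4 W
1 12/97 60/689 -7044/66833 -11178/66833 5 4 N
2 15/164 3/25 -867/8200 -621/4100 5 3 E
3 60/461 60/269 -21900/124009 -29970/124009 4 3 S
final 4 4 W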